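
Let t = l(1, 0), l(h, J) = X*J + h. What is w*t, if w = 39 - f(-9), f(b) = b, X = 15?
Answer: 48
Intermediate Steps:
w = 48 (w = 39 - 1*(-9) = 39 + 9 = 48)
l(h, J) = h + 15*J (l(h, J) = 15*J + h = h + 15*J)
t = 1 (t = 1 + 15*0 = 1 + 0 = 1)
w*t = 48*1 = 48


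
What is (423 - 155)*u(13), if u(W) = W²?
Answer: 45292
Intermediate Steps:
(423 - 155)*u(13) = (423 - 155)*13² = 268*169 = 45292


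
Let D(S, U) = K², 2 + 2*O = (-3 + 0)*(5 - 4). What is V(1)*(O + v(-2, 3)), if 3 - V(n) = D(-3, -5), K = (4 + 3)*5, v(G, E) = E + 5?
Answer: -6721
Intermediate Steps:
v(G, E) = 5 + E
K = 35 (K = 7*5 = 35)
O = -5/2 (O = -1 + ((-3 + 0)*(5 - 4))/2 = -1 + (-3*1)/2 = -1 + (½)*(-3) = -1 - 3/2 = -5/2 ≈ -2.5000)
D(S, U) = 1225 (D(S, U) = 35² = 1225)
V(n) = -1222 (V(n) = 3 - 1*1225 = 3 - 1225 = -1222)
V(1)*(O + v(-2, 3)) = -1222*(-5/2 + (5 + 3)) = -1222*(-5/2 + 8) = -1222*11/2 = -6721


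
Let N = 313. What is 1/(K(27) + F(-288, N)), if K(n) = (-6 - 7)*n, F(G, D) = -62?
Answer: -1/413 ≈ -0.0024213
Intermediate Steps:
K(n) = -13*n
1/(K(27) + F(-288, N)) = 1/(-13*27 - 62) = 1/(-351 - 62) = 1/(-413) = -1/413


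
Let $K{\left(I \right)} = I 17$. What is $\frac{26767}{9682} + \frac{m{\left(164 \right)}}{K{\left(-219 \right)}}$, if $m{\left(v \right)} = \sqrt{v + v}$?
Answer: $\frac{26767}{9682} - \frac{2 \sqrt{82}}{3723} \approx 2.7598$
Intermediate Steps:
$K{\left(I \right)} = 17 I$
$m{\left(v \right)} = \sqrt{2} \sqrt{v}$ ($m{\left(v \right)} = \sqrt{2 v} = \sqrt{2} \sqrt{v}$)
$\frac{26767}{9682} + \frac{m{\left(164 \right)}}{K{\left(-219 \right)}} = \frac{26767}{9682} + \frac{\sqrt{2} \sqrt{164}}{17 \left(-219\right)} = 26767 \cdot \frac{1}{9682} + \frac{\sqrt{2} \cdot 2 \sqrt{41}}{-3723} = \frac{26767}{9682} + 2 \sqrt{82} \left(- \frac{1}{3723}\right) = \frac{26767}{9682} - \frac{2 \sqrt{82}}{3723}$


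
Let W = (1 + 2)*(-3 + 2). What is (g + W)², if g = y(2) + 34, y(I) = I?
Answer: 1089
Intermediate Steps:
g = 36 (g = 2 + 34 = 36)
W = -3 (W = 3*(-1) = -3)
(g + W)² = (36 - 3)² = 33² = 1089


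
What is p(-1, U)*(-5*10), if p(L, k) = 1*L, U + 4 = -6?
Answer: 50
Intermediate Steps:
U = -10 (U = -4 - 6 = -10)
p(L, k) = L
p(-1, U)*(-5*10) = -(-5)*10 = -1*(-50) = 50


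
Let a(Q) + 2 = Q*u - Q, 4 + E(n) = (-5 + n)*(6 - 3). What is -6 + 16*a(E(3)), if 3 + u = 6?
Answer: -358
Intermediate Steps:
u = 3 (u = -3 + 6 = 3)
E(n) = -19 + 3*n (E(n) = -4 + (-5 + n)*(6 - 3) = -4 + (-5 + n)*3 = -4 + (-15 + 3*n) = -19 + 3*n)
a(Q) = -2 + 2*Q (a(Q) = -2 + (Q*3 - Q) = -2 + (3*Q - Q) = -2 + 2*Q)
-6 + 16*a(E(3)) = -6 + 16*(-2 + 2*(-19 + 3*3)) = -6 + 16*(-2 + 2*(-19 + 9)) = -6 + 16*(-2 + 2*(-10)) = -6 + 16*(-2 - 20) = -6 + 16*(-22) = -6 - 352 = -358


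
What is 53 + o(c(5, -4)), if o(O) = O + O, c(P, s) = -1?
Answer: 51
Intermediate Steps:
o(O) = 2*O
53 + o(c(5, -4)) = 53 + 2*(-1) = 53 - 2 = 51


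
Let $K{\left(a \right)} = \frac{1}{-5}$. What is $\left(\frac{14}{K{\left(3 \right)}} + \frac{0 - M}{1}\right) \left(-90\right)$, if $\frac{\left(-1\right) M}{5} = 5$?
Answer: $4050$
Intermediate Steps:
$M = -25$ ($M = \left(-5\right) 5 = -25$)
$K{\left(a \right)} = - \frac{1}{5}$
$\left(\frac{14}{K{\left(3 \right)}} + \frac{0 - M}{1}\right) \left(-90\right) = \left(\frac{14}{- \frac{1}{5}} + \frac{0 - -25}{1}\right) \left(-90\right) = \left(14 \left(-5\right) + \left(0 + 25\right) 1\right) \left(-90\right) = \left(-70 + 25 \cdot 1\right) \left(-90\right) = \left(-70 + 25\right) \left(-90\right) = \left(-45\right) \left(-90\right) = 4050$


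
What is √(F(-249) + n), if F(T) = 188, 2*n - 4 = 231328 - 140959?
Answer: √181498/2 ≈ 213.01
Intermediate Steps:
n = 90373/2 (n = 2 + (231328 - 140959)/2 = 2 + (½)*90369 = 2 + 90369/2 = 90373/2 ≈ 45187.)
√(F(-249) + n) = √(188 + 90373/2) = √(90749/2) = √181498/2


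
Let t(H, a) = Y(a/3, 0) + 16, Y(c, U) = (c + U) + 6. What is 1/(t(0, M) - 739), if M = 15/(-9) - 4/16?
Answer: -36/25835 ≈ -0.0013935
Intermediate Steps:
Y(c, U) = 6 + U + c (Y(c, U) = (U + c) + 6 = 6 + U + c)
M = -23/12 (M = 15*(-1/9) - 4*1/16 = -5/3 - 1/4 = -23/12 ≈ -1.9167)
t(H, a) = 22 + a/3 (t(H, a) = (6 + 0 + a/3) + 16 = (6 + a/3) + 16 = 22 + a/3)
1/(t(0, M) - 739) = 1/((22 + (1/3)*(-23/12)) - 739) = 1/((22 - 23/36) - 739) = 1/(769/36 - 739) = 1/(-25835/36) = -36/25835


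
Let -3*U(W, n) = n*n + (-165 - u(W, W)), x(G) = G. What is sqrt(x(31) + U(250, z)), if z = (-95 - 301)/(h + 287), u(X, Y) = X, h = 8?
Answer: 2*sqrt(33038913)/885 ≈ 12.990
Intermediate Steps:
z = -396/295 (z = (-95 - 301)/(8 + 287) = -396/295 ≈ -1.3424)
U(W, n) = 55 - n**2/3 + W/3 (U(W, n) = -(n*n + (-165 - W))/3 = -(n**2 + (-165 - W))/3 = -(-165 + n**2 - W)/3 = 55 - n**2/3 + W/3)
sqrt(x(31) + U(250, z)) = sqrt(31 + (55 - (-396/295)**2/3 + (1/3)*250)) = sqrt(31 + (55 - 1/3*156816/87025 + 250/3)) = sqrt(31 + (55 - 52272/87025 + 250/3)) = sqrt(31 + 35958559/261075) = sqrt(44051884/261075) = 2*sqrt(33038913)/885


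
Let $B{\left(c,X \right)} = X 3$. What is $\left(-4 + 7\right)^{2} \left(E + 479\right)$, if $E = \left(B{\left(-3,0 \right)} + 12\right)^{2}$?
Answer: $5607$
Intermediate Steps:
$B{\left(c,X \right)} = 3 X$
$E = 144$ ($E = \left(3 \cdot 0 + 12\right)^{2} = \left(0 + 12\right)^{2} = 12^{2} = 144$)
$\left(-4 + 7\right)^{2} \left(E + 479\right) = \left(-4 + 7\right)^{2} \left(144 + 479\right) = 3^{2} \cdot 623 = 9 \cdot 623 = 5607$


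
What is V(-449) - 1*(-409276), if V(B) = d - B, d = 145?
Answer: 409870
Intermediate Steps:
V(B) = 145 - B
V(-449) - 1*(-409276) = (145 - 1*(-449)) - 1*(-409276) = (145 + 449) + 409276 = 594 + 409276 = 409870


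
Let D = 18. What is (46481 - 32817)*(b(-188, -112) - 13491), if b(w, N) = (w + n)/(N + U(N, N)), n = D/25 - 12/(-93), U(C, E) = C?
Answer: -142855446038/775 ≈ -1.8433e+8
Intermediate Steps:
n = 658/775 (n = 18/25 - 12/(-93) = 18*(1/25) - 12*(-1/93) = 18/25 + 4/31 = 658/775 ≈ 0.84903)
b(w, N) = (658/775 + w)/(2*N) (b(w, N) = (w + 658/775)/(N + N) = (658/775 + w)/((2*N)) = (658/775 + w)*(1/(2*N)) = (658/775 + w)/(2*N))
(46481 - 32817)*(b(-188, -112) - 13491) = (46481 - 32817)*((1/1550)*(658 + 775*(-188))/(-112) - 13491) = 13664*((1/1550)*(-1/112)*(658 - 145700) - 13491) = 13664*((1/1550)*(-1/112)*(-145042) - 13491) = 13664*(72521/86800 - 13491) = 13664*(-1170946279/86800) = -142855446038/775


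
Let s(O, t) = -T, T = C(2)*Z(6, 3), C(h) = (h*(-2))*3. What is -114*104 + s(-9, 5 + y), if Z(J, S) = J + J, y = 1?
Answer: -11712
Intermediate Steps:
Z(J, S) = 2*J
C(h) = -6*h (C(h) = -2*h*3 = -6*h)
T = -144 (T = (-6*2)*(2*6) = -12*12 = -144)
s(O, t) = 144 (s(O, t) = -1*(-144) = 144)
-114*104 + s(-9, 5 + y) = -114*104 + 144 = -11856 + 144 = -11712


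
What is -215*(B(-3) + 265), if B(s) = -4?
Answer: -56115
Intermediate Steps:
-215*(B(-3) + 265) = -215*(-4 + 265) = -215*261 = -56115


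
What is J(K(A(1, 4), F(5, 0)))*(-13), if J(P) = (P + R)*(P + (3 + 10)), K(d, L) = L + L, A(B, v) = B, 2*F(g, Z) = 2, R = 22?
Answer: -4680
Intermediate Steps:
F(g, Z) = 1 (F(g, Z) = (1/2)*2 = 1)
K(d, L) = 2*L
J(P) = (13 + P)*(22 + P) (J(P) = (P + 22)*(P + (3 + 10)) = (22 + P)*(P + 13) = (22 + P)*(13 + P) = (13 + P)*(22 + P))
J(K(A(1, 4), F(5, 0)))*(-13) = (286 + (2*1)**2 + 35*(2*1))*(-13) = (286 + 2**2 + 35*2)*(-13) = (286 + 4 + 70)*(-13) = 360*(-13) = -4680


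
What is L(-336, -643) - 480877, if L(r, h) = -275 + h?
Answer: -481795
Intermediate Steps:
L(-336, -643) - 480877 = (-275 - 643) - 480877 = -918 - 480877 = -481795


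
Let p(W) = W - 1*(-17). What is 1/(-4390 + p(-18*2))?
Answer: -1/4409 ≈ -0.00022681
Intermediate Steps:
p(W) = 17 + W (p(W) = W + 17 = 17 + W)
1/(-4390 + p(-18*2)) = 1/(-4390 + (17 - 18*2)) = 1/(-4390 + (17 - 36)) = 1/(-4390 - 19) = 1/(-4409) = -1/4409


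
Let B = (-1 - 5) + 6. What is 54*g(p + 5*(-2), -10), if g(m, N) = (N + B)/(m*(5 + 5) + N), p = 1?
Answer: 27/5 ≈ 5.4000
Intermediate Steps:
B = 0 (B = -6 + 6 = 0)
g(m, N) = N/(N + 10*m) (g(m, N) = (N + 0)/(m*(5 + 5) + N) = N/(m*10 + N) = N/(10*m + N) = N/(N + 10*m))
54*g(p + 5*(-2), -10) = 54*(-10/(-10 + 10*(1 + 5*(-2)))) = 54*(-10/(-10 + 10*(1 - 10))) = 54*(-10/(-10 + 10*(-9))) = 54*(-10/(-10 - 90)) = 54*(-10/(-100)) = 54*(-10*(-1/100)) = 54*(⅒) = 27/5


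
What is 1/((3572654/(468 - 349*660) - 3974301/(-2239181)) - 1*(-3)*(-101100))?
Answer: -257362507416/78061591618491251 ≈ -3.2969e-6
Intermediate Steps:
1/((3572654/(468 - 349*660) - 3974301/(-2239181)) - 1*(-3)*(-101100)) = 1/((3572654/(468 - 230340) - 3974301*(-1/2239181)) + 3*(-101100)) = 1/((3572654/(-229872) + 3974301/2239181) - 303300) = 1/((3572654*(-1/229872) + 3974301/2239181) - 303300) = 1/((-1786327/114936 + 3974301/2239181) - 303300) = 1/(-3543119218451/257362507416 - 303300) = 1/(-78061591618491251/257362507416) = -257362507416/78061591618491251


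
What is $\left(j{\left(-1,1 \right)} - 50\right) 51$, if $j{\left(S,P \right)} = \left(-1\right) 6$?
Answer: $-2856$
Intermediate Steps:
$j{\left(S,P \right)} = -6$
$\left(j{\left(-1,1 \right)} - 50\right) 51 = \left(-6 - 50\right) 51 = \left(-56\right) 51 = -2856$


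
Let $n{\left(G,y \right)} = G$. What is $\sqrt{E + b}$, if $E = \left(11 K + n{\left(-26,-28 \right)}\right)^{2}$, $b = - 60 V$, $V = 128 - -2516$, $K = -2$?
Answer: $4 i \sqrt{9771} \approx 395.39 i$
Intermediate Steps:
$V = 2644$ ($V = 128 + 2516 = 2644$)
$b = -158640$ ($b = \left(-60\right) 2644 = -158640$)
$E = 2304$ ($E = \left(11 \left(-2\right) - 26\right)^{2} = \left(-22 - 26\right)^{2} = \left(-48\right)^{2} = 2304$)
$\sqrt{E + b} = \sqrt{2304 - 158640} = \sqrt{-156336} = 4 i \sqrt{9771}$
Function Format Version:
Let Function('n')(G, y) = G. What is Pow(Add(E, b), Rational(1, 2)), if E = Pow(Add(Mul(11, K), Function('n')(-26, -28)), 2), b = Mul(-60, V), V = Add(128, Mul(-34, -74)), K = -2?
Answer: Mul(4, I, Pow(9771, Rational(1, 2))) ≈ Mul(395.39, I)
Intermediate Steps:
V = 2644 (V = Add(128, 2516) = 2644)
b = -158640 (b = Mul(-60, 2644) = -158640)
E = 2304 (E = Pow(Add(Mul(11, -2), -26), 2) = Pow(Add(-22, -26), 2) = Pow(-48, 2) = 2304)
Pow(Add(E, b), Rational(1, 2)) = Pow(Add(2304, -158640), Rational(1, 2)) = Pow(-156336, Rational(1, 2)) = Mul(4, I, Pow(9771, Rational(1, 2)))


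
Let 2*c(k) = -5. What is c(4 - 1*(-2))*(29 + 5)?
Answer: -85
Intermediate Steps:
c(k) = -5/2 (c(k) = (½)*(-5) = -5/2)
c(4 - 1*(-2))*(29 + 5) = -5*(29 + 5)/2 = -5/2*34 = -85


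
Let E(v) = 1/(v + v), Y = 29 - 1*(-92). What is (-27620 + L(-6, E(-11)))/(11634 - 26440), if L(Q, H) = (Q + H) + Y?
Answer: 605111/325732 ≈ 1.8577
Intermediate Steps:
Y = 121 (Y = 29 + 92 = 121)
E(v) = 1/(2*v)
L(Q, H) = 121 + H + Q (L(Q, H) = (Q + H) + 121 = (H + Q) + 121 = 121 + H + Q)
(-27620 + L(-6, E(-11)))/(11634 - 26440) = (-27620 + (121 + (½)/(-11) - 6))/(11634 - 26440) = (-27620 + (121 + (½)*(-1/11) - 6))/(-14806) = (-27620 + (121 - 1/22 - 6))*(-1/14806) = (-27620 + 2529/22)*(-1/14806) = -605111/22*(-1/14806) = 605111/325732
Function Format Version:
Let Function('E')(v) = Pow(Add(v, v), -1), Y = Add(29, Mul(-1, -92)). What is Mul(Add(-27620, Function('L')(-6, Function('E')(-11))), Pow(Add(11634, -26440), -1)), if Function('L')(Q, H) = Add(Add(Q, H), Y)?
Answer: Rational(605111, 325732) ≈ 1.8577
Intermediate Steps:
Y = 121 (Y = Add(29, 92) = 121)
Function('E')(v) = Mul(Rational(1, 2), Pow(v, -1)) (Function('E')(v) = Pow(Mul(2, v), -1) = Mul(Rational(1, 2), Pow(v, -1)))
Function('L')(Q, H) = Add(121, H, Q) (Function('L')(Q, H) = Add(Add(Q, H), 121) = Add(Add(H, Q), 121) = Add(121, H, Q))
Mul(Add(-27620, Function('L')(-6, Function('E')(-11))), Pow(Add(11634, -26440), -1)) = Mul(Add(-27620, Add(121, Mul(Rational(1, 2), Pow(-11, -1)), -6)), Pow(Add(11634, -26440), -1)) = Mul(Add(-27620, Add(121, Mul(Rational(1, 2), Rational(-1, 11)), -6)), Pow(-14806, -1)) = Mul(Add(-27620, Add(121, Rational(-1, 22), -6)), Rational(-1, 14806)) = Mul(Add(-27620, Rational(2529, 22)), Rational(-1, 14806)) = Mul(Rational(-605111, 22), Rational(-1, 14806)) = Rational(605111, 325732)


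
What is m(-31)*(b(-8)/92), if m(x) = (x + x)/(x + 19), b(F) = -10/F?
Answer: 155/2208 ≈ 0.070199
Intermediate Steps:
m(x) = 2*x/(19 + x) (m(x) = (2*x)/(19 + x) = 2*x/(19 + x))
m(-31)*(b(-8)/92) = (2*(-31)/(19 - 31))*(-10/(-8)/92) = (2*(-31)/(-12))*(-10*(-⅛)*(1/92)) = (2*(-31)*(-1/12))*((5/4)*(1/92)) = (31/6)*(5/368) = 155/2208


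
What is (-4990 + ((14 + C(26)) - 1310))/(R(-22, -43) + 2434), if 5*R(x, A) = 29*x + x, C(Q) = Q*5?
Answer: -3078/1151 ≈ -2.6742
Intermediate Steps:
C(Q) = 5*Q
R(x, A) = 6*x (R(x, A) = (29*x + x)/5 = (30*x)/5 = 6*x)
(-4990 + ((14 + C(26)) - 1310))/(R(-22, -43) + 2434) = (-4990 + ((14 + 5*26) - 1310))/(6*(-22) + 2434) = (-4990 + ((14 + 130) - 1310))/(-132 + 2434) = (-4990 + (144 - 1310))/2302 = (-4990 - 1166)*(1/2302) = -6156*1/2302 = -3078/1151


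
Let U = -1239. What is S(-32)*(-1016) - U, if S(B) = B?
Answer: 33751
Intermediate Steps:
S(-32)*(-1016) - U = -32*(-1016) - 1*(-1239) = 32512 + 1239 = 33751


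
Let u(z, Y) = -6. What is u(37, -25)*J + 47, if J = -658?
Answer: 3995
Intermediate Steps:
u(37, -25)*J + 47 = -6*(-658) + 47 = 3948 + 47 = 3995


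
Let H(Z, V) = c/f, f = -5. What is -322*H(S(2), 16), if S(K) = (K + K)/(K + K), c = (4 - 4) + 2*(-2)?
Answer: -1288/5 ≈ -257.60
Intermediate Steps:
c = -4 (c = 0 - 4 = -4)
S(K) = 1 (S(K) = (2*K)/((2*K)) = (2*K)*(1/(2*K)) = 1)
H(Z, V) = ⅘ (H(Z, V) = -4/(-5) = -4*(-⅕) = ⅘)
-322*H(S(2), 16) = -322*⅘ = -1288/5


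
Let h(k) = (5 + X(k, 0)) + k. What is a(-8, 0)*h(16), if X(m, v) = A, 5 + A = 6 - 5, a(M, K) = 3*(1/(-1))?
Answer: -51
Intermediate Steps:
a(M, K) = -3 (a(M, K) = 3*(1*(-1)) = 3*(-1) = -3)
A = -4 (A = -5 + (6 - 5) = -5 + 1 = -4)
X(m, v) = -4
h(k) = 1 + k (h(k) = (5 - 4) + k = 1 + k)
a(-8, 0)*h(16) = -3*(1 + 16) = -3*17 = -51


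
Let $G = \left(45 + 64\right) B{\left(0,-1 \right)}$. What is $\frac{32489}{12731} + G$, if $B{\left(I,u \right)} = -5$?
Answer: $- \frac{6905906}{12731} \approx -542.45$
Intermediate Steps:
$G = -545$ ($G = \left(45 + 64\right) \left(-5\right) = 109 \left(-5\right) = -545$)
$\frac{32489}{12731} + G = \frac{32489}{12731} - 545 = - \frac{6905906}{12731}$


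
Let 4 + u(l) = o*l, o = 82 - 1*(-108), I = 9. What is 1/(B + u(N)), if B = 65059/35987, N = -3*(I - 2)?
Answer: -35987/143667019 ≈ -0.00025049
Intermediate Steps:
o = 190 (o = 82 + 108 = 190)
N = -21 (N = -3*(9 - 2) = -3*7 = -21)
B = 65059/35987 (B = 65059*(1/35987) = 65059/35987 ≈ 1.8078)
u(l) = -4 + 190*l
1/(B + u(N)) = 1/(65059/35987 + (-4 + 190*(-21))) = 1/(65059/35987 + (-4 - 3990)) = 1/(65059/35987 - 3994) = 1/(-143667019/35987) = -35987/143667019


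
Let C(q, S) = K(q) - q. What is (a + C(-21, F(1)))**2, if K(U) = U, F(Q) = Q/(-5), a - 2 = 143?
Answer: 21025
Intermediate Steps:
a = 145 (a = 2 + 143 = 145)
F(Q) = -Q/5 (F(Q) = Q*(-1/5) = -Q/5)
C(q, S) = 0 (C(q, S) = q - q = 0)
(a + C(-21, F(1)))**2 = (145 + 0)**2 = 145**2 = 21025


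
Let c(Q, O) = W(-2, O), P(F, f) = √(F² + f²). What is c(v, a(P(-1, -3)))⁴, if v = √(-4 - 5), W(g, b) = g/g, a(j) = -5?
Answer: 1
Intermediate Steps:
W(g, b) = 1
v = 3*I (v = √(-9) = 3*I ≈ 3.0*I)
c(Q, O) = 1
c(v, a(P(-1, -3)))⁴ = 1⁴ = 1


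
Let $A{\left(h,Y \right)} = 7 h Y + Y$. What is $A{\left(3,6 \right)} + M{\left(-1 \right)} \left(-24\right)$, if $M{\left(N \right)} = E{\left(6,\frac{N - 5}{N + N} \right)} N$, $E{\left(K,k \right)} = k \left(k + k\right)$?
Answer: $564$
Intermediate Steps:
$A{\left(h,Y \right)} = Y + 7 Y h$ ($A{\left(h,Y \right)} = 7 Y h + Y = Y + 7 Y h$)
$E{\left(K,k \right)} = 2 k^{2}$ ($E{\left(K,k \right)} = k 2 k = 2 k^{2}$)
$M{\left(N \right)} = \frac{\left(-5 + N\right)^{2}}{2 N}$ ($M{\left(N \right)} = 2 \left(\frac{N - 5}{N + N}\right)^{2} N = 2 \left(\frac{-5 + N}{2 N}\right)^{2} N = 2 \frac{\left(-5 + N\right)^{2}}{4 N^{2}} N = \frac{\left(-5 + N\right)^{2}}{2 N^{2}} N = \frac{\left(-5 + N\right)^{2}}{2 N}$)
$A{\left(3,6 \right)} + M{\left(-1 \right)} \left(-24\right) = 6 \left(1 + 7 \cdot 3\right) + \frac{\left(-5 - 1\right)^{2}}{2 \left(-1\right)} \left(-24\right) = 6 \left(1 + 21\right) + \frac{1}{2} \left(-1\right) \left(-6\right)^{2} \left(-24\right) = 6 \cdot 22 + \frac{1}{2} \left(-1\right) 36 \left(-24\right) = 132 - -432 = 132 + 432 = 564$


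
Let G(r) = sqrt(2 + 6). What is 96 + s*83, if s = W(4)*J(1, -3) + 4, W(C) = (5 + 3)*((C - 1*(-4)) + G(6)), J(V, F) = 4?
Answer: 21676 + 5312*sqrt(2) ≈ 29188.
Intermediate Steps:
G(r) = 2*sqrt(2) (G(r) = sqrt(8) = 2*sqrt(2))
W(C) = 32 + 8*C + 16*sqrt(2) (W(C) = (5 + 3)*((C - 1*(-4)) + 2*sqrt(2)) = 8*((C + 4) + 2*sqrt(2)) = 8*((4 + C) + 2*sqrt(2)) = 8*(4 + C + 2*sqrt(2)) = 32 + 8*C + 16*sqrt(2))
s = 260 + 64*sqrt(2) (s = (32 + 8*4 + 16*sqrt(2))*4 + 4 = (32 + 32 + 16*sqrt(2))*4 + 4 = (64 + 16*sqrt(2))*4 + 4 = (256 + 64*sqrt(2)) + 4 = 260 + 64*sqrt(2) ≈ 350.51)
96 + s*83 = 96 + (260 + 64*sqrt(2))*83 = 96 + (21580 + 5312*sqrt(2)) = 21676 + 5312*sqrt(2)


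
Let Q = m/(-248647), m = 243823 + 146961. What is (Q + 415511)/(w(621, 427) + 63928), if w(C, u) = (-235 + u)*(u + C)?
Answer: 103315172833/65927260168 ≈ 1.5671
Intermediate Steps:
m = 390784
Q = -390784/248647 (Q = 390784/(-248647) = 390784*(-1/248647) = -390784/248647 ≈ -1.5716)
w(C, u) = (-235 + u)*(C + u)
(Q + 415511)/(w(621, 427) + 63928) = (-390784/248647 + 415511)/((427**2 - 235*621 - 235*427 + 621*427) + 63928) = 103315172833/(248647*((182329 - 145935 - 100345 + 265167) + 63928)) = 103315172833/(248647*(201216 + 63928)) = (103315172833/248647)/265144 = (103315172833/248647)*(1/265144) = 103315172833/65927260168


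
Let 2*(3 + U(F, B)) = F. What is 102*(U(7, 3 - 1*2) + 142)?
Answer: 14535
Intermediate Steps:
U(F, B) = -3 + F/2
102*(U(7, 3 - 1*2) + 142) = 102*((-3 + (½)*7) + 142) = 102*((-3 + 7/2) + 142) = 102*(½ + 142) = 102*(285/2) = 14535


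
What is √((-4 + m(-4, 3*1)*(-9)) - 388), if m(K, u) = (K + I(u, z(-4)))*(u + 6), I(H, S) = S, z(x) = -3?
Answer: 5*√7 ≈ 13.229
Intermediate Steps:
m(K, u) = (-3 + K)*(6 + u) (m(K, u) = (K - 3)*(u + 6) = (-3 + K)*(6 + u))
√((-4 + m(-4, 3*1)*(-9)) - 388) = √((-4 + (-18 - 9 + 6*(-4) - 12)*(-9)) - 388) = √((-4 + (-18 - 3*3 - 24 - 4*3)*(-9)) - 388) = √((-4 + (-18 - 9 - 24 - 12)*(-9)) - 388) = √((-4 - 63*(-9)) - 388) = √((-4 + 567) - 388) = √(563 - 388) = √175 = 5*√7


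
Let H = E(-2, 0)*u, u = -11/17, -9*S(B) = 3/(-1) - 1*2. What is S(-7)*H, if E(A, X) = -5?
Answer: 275/153 ≈ 1.7974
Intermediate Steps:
S(B) = 5/9 (S(B) = -(3/(-1) - 1*2)/9 = -(3*(-1) - 2)/9 = -(-3 - 2)/9 = -⅑*(-5) = 5/9)
u = -11/17 (u = -11*1/17 = -11/17 ≈ -0.64706)
H = 55/17 (H = -5*(-11/17) = 55/17 ≈ 3.2353)
S(-7)*H = (5/9)*(55/17) = 275/153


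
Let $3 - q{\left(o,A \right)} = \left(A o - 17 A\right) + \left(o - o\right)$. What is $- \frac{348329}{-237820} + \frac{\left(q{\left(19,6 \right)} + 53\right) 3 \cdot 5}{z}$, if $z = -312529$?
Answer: $\frac{108705952841}{74325646780} \approx 1.4626$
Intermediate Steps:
$q{\left(o,A \right)} = 3 + 17 A - A o$ ($q{\left(o,A \right)} = 3 - \left(\left(A o - 17 A\right) + \left(o - o\right)\right) = 3 - \left(\left(- 17 A + A o\right) + 0\right) = 3 - \left(- 17 A + A o\right) = 3 + 17 A - A o$)
$- \frac{348329}{-237820} + \frac{\left(q{\left(19,6 \right)} + 53\right) 3 \cdot 5}{z} = - \frac{348329}{-237820} + \frac{\left(\left(3 + 17 \cdot 6 - 6 \cdot 19\right) + 53\right) 3 \cdot 5}{-312529} = \left(-348329\right) \left(- \frac{1}{237820}\right) + \left(\left(3 + 102 - 114\right) + 53\right) 15 \left(- \frac{1}{312529}\right) = \frac{348329}{237820} + \left(-9 + 53\right) 15 \left(- \frac{1}{312529}\right) = \frac{348329}{237820} + 44 \cdot 15 \left(- \frac{1}{312529}\right) = \frac{348329}{237820} + 660 \left(- \frac{1}{312529}\right) = \frac{348329}{237820} - \frac{660}{312529} = \frac{108705952841}{74325646780}$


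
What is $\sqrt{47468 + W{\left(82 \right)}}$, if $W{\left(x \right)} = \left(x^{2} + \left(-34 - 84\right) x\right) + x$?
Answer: $\sqrt{44598} \approx 211.18$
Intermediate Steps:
$W{\left(x \right)} = x^{2} - 117 x$ ($W{\left(x \right)} = \left(x^{2} - 118 x\right) + x = x^{2} - 117 x$)
$\sqrt{47468 + W{\left(82 \right)}} = \sqrt{47468 + 82 \left(-117 + 82\right)} = \sqrt{47468 + 82 \left(-35\right)} = \sqrt{47468 - 2870} = \sqrt{44598}$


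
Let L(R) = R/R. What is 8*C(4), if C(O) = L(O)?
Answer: 8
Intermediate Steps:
L(R) = 1
C(O) = 1
8*C(4) = 8*1 = 8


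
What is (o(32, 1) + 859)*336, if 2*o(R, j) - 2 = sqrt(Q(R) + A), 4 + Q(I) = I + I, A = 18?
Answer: 288960 + 168*sqrt(78) ≈ 2.9044e+5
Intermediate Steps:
Q(I) = -4 + 2*I (Q(I) = -4 + (I + I) = -4 + 2*I)
o(R, j) = 1 + sqrt(14 + 2*R)/2 (o(R, j) = 1 + sqrt((-4 + 2*R) + 18)/2 = 1 + sqrt(14 + 2*R)/2)
(o(32, 1) + 859)*336 = ((1 + sqrt(14 + 2*32)/2) + 859)*336 = ((1 + sqrt(14 + 64)/2) + 859)*336 = ((1 + sqrt(78)/2) + 859)*336 = (860 + sqrt(78)/2)*336 = 288960 + 168*sqrt(78)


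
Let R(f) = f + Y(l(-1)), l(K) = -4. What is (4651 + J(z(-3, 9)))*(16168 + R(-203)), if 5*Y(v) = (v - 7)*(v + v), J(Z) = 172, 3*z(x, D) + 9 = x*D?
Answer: 385420399/5 ≈ 7.7084e+7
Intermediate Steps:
z(x, D) = -3 + D*x/3 (z(x, D) = -3 + (x*D)/3 = -3 + (D*x)/3 = -3 + D*x/3)
Y(v) = 2*v*(-7 + v)/5 (Y(v) = ((v - 7)*(v + v))/5 = ((-7 + v)*(2*v))/5 = (2*v*(-7 + v))/5 = 2*v*(-7 + v)/5)
R(f) = 88/5 + f (R(f) = f + (⅖)*(-4)*(-7 - 4) = f + (⅖)*(-4)*(-11) = f + 88/5 = 88/5 + f)
(4651 + J(z(-3, 9)))*(16168 + R(-203)) = (4651 + 172)*(16168 + (88/5 - 203)) = 4823*(16168 - 927/5) = 4823*(79913/5) = 385420399/5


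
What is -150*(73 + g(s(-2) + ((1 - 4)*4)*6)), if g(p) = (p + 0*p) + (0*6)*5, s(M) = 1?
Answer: -300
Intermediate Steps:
g(p) = p (g(p) = (p + 0) + 0*5 = p + 0 = p)
-150*(73 + g(s(-2) + ((1 - 4)*4)*6)) = -150*(73 + (1 + ((1 - 4)*4)*6)) = -150*(73 + (1 - 3*4*6)) = -150*(73 + (1 - 12*6)) = -150*(73 + (1 - 72)) = -150*(73 - 71) = -150*2 = -300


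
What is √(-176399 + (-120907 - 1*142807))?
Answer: I*√440113 ≈ 663.41*I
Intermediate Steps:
√(-176399 + (-120907 - 1*142807)) = √(-176399 + (-120907 - 142807)) = √(-176399 - 263714) = √(-440113) = I*√440113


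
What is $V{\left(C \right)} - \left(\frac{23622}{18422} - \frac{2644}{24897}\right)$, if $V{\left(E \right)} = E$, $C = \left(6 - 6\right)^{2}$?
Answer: $- \frac{269704583}{229326267} \approx -1.1761$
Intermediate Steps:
$C = 0$ ($C = \left(6 - 6\right)^{2} = 0^{2} = 0$)
$V{\left(C \right)} - \left(\frac{23622}{18422} - \frac{2644}{24897}\right) = 0 - \left(\frac{23622}{18422} - \frac{2644}{24897}\right) = 0 - \left(23622 \cdot \frac{1}{18422} - \frac{2644}{24897}\right) = 0 - \left(\frac{11811}{9211} - \frac{2644}{24897}\right) = 0 - \frac{269704583}{229326267} = - \frac{269704583}{229326267}$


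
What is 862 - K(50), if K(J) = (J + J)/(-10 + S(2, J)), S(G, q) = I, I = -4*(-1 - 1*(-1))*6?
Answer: 872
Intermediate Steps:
I = 0 (I = -4*(-1 + 1)*6 = -4*0*6 = 0*6 = 0)
S(G, q) = 0
K(J) = -J/5 (K(J) = (J + J)/(-10 + 0) = (2*J)/(-10) = (2*J)*(-⅒) = -J/5)
862 - K(50) = 862 - (-1)*50/5 = 862 - 1*(-10) = 862 + 10 = 872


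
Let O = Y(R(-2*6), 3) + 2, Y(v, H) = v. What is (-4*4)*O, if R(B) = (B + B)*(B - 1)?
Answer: -5024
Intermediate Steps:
R(B) = 2*B*(-1 + B) (R(B) = (2*B)*(-1 + B) = 2*B*(-1 + B))
O = 314 (O = 2*(-2*6)*(-1 - 2*6) + 2 = 2*(-12)*(-1 - 12) + 2 = 2*(-12)*(-13) + 2 = 312 + 2 = 314)
(-4*4)*O = -4*4*314 = -16*314 = -5024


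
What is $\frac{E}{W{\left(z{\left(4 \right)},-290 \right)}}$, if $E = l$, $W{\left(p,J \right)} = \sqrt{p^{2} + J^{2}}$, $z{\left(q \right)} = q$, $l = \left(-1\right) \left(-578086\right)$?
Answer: $\frac{289043 \sqrt{21029}}{21029} \approx 1993.2$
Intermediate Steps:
$l = 578086$
$W{\left(p,J \right)} = \sqrt{J^{2} + p^{2}}$
$E = 578086$
$\frac{E}{W{\left(z{\left(4 \right)},-290 \right)}} = \frac{578086}{\sqrt{\left(-290\right)^{2} + 4^{2}}} = \frac{578086}{\sqrt{84100 + 16}} = \frac{578086}{\sqrt{84116}} = \frac{578086}{2 \sqrt{21029}} = 578086 \frac{\sqrt{21029}}{42058} = \frac{289043 \sqrt{21029}}{21029}$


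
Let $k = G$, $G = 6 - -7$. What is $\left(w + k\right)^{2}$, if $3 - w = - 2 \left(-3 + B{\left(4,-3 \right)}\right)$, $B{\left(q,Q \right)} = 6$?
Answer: $484$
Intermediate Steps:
$G = 13$ ($G = 6 + 7 = 13$)
$k = 13$
$w = 9$ ($w = 3 - - 2 \left(-3 + 6\right) = 3 - \left(-2\right) 3 = 3 - -6 = 3 + 6 = 9$)
$\left(w + k\right)^{2} = \left(9 + 13\right)^{2} = 22^{2} = 484$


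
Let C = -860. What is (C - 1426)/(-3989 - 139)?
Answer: 381/688 ≈ 0.55378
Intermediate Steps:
(C - 1426)/(-3989 - 139) = (-860 - 1426)/(-3989 - 139) = -2286/(-4128) = -2286*(-1/4128) = 381/688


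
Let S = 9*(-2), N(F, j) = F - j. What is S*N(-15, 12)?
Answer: 486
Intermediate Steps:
S = -18
S*N(-15, 12) = -18*(-15 - 1*12) = -18*(-15 - 12) = -18*(-27) = 486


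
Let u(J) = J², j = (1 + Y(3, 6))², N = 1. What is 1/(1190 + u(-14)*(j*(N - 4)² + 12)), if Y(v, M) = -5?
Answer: 1/31766 ≈ 3.1480e-5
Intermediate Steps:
j = 16 (j = (1 - 5)² = (-4)² = 16)
1/(1190 + u(-14)*(j*(N - 4)² + 12)) = 1/(1190 + (-14)²*(16*(1 - 4)² + 12)) = 1/(1190 + 196*(16*(-3)² + 12)) = 1/(1190 + 196*(16*9 + 12)) = 1/(1190 + 196*(144 + 12)) = 1/(1190 + 196*156) = 1/(1190 + 30576) = 1/31766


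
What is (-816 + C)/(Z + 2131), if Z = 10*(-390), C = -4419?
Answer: 5235/1769 ≈ 2.9593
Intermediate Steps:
Z = -3900
(-816 + C)/(Z + 2131) = (-816 - 4419)/(-3900 + 2131) = -5235/(-1769) = -5235*(-1/1769) = 5235/1769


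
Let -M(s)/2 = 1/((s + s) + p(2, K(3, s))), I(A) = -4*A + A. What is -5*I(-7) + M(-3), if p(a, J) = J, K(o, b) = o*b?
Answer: -1573/15 ≈ -104.87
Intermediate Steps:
K(o, b) = b*o
I(A) = -3*A
M(s) = -2/(5*s) (M(s) = -2/((s + s) + s*3) = -2/(2*s + 3*s) = -2*1/(5*s) = -2/(5*s))
-5*I(-7) + M(-3) = -(-15)*(-7) - ⅖/(-3) = -5*21 - ⅖*(-⅓) = -105 + 2/15 = -1573/15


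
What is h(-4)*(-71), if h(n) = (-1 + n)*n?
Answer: -1420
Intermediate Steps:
h(n) = n*(-1 + n)
h(-4)*(-71) = -4*(-1 - 4)*(-71) = -4*(-5)*(-71) = 20*(-71) = -1420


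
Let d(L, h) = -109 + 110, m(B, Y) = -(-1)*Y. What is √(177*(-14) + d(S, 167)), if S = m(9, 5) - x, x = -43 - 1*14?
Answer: I*√2477 ≈ 49.769*I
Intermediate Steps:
m(B, Y) = Y
x = -57 (x = -43 - 14 = -57)
S = 62 (S = 5 - 1*(-57) = 5 + 57 = 62)
d(L, h) = 1
√(177*(-14) + d(S, 167)) = √(177*(-14) + 1) = √(-2478 + 1) = √(-2477) = I*√2477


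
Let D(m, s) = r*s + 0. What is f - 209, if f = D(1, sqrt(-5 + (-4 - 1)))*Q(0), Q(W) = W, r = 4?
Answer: -209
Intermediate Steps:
D(m, s) = 4*s (D(m, s) = 4*s + 0 = 4*s)
f = 0 (f = (4*sqrt(-5 + (-4 - 1)))*0 = (4*sqrt(-5 - 5))*0 = (4*sqrt(-10))*0 = (4*(I*sqrt(10)))*0 = (4*I*sqrt(10))*0 = 0)
f - 209 = 0 - 209 = -209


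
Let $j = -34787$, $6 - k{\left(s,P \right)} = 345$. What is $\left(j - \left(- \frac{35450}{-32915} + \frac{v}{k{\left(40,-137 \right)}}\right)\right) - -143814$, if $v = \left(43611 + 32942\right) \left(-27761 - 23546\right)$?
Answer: $- \frac{25612774223804}{2231637} \approx -1.1477 \cdot 10^{7}$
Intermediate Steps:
$k{\left(s,P \right)} = -339$ ($k{\left(s,P \right)} = 6 - 345 = -339$)
$v = -3927704771$ ($v = 76553 \left(-51307\right) = -3927704771$)
$\left(j - \left(- \frac{35450}{-32915} + \frac{v}{k{\left(40,-137 \right)}}\right)\right) - -143814 = \left(-34787 - \left(- \frac{35450}{-32915} - \frac{3927704771}{-339}\right)\right) - -143814 = \left(-34787 - \left(\left(-35450\right) \left(- \frac{1}{32915}\right) - - \frac{3927704771}{339}\right)\right) + 143814 = \left(-34787 - \left(\frac{7090}{6583} + \frac{3927704771}{339}\right)\right) + 143814 = \left(-34787 - \frac{25856082911003}{2231637}\right) + 143814 = - \frac{25933714867322}{2231637} + 143814 = - \frac{25612774223804}{2231637}$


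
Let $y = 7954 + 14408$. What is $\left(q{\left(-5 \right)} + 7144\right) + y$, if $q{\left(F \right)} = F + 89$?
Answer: $29590$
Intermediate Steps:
$q{\left(F \right)} = 89 + F$
$y = 22362$
$\left(q{\left(-5 \right)} + 7144\right) + y = \left(\left(89 - 5\right) + 7144\right) + 22362 = \left(84 + 7144\right) + 22362 = 7228 + 22362 = 29590$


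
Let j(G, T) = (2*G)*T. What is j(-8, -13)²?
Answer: 43264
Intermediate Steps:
j(G, T) = 2*G*T
j(-8, -13)² = (2*(-8)*(-13))² = 208² = 43264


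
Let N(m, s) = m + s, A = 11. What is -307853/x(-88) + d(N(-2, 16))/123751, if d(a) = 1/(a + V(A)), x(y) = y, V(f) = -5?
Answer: 342874049515/98010792 ≈ 3498.3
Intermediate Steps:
d(a) = 1/(-5 + a) (d(a) = 1/(a - 5) = 1/(-5 + a))
-307853/x(-88) + d(N(-2, 16))/123751 = -307853/(-88) + 1/((-5 + (-2 + 16))*123751) = -307853*(-1/88) + (1/123751)/(-5 + 14) = 307853/88 + (1/123751)/9 = 307853/88 + (1/9)*(1/123751) = 307853/88 + 1/1113759 = 342874049515/98010792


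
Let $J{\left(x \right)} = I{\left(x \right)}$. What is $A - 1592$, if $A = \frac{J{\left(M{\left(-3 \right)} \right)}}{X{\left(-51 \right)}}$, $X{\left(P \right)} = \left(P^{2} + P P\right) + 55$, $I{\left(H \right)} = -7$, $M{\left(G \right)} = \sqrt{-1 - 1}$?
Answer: $- \frac{1195593}{751} \approx -1592.0$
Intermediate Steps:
$M{\left(G \right)} = i \sqrt{2}$ ($M{\left(G \right)} = \sqrt{-2} = i \sqrt{2}$)
$X{\left(P \right)} = 55 + 2 P^{2}$ ($X{\left(P \right)} = \left(P^{2} + P^{2}\right) + 55 = 2 P^{2} + 55 = 55 + 2 P^{2}$)
$J{\left(x \right)} = -7$
$A = - \frac{1}{751}$ ($A = - \frac{7}{55 + 2 \left(-51\right)^{2}} = - \frac{7}{55 + 2 \cdot 2601} = - \frac{7}{55 + 5202} = - \frac{7}{5257} = \left(-7\right) \frac{1}{5257} = - \frac{1}{751} \approx -0.0013316$)
$A - 1592 = - \frac{1}{751} - 1592 = - \frac{1195593}{751}$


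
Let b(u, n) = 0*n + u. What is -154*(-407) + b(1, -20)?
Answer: 62679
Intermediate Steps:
b(u, n) = u (b(u, n) = 0 + u = u)
-154*(-407) + b(1, -20) = -154*(-407) + 1 = 62678 + 1 = 62679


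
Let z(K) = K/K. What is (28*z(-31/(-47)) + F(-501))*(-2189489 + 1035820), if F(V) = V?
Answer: 545685437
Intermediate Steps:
z(K) = 1
(28*z(-31/(-47)) + F(-501))*(-2189489 + 1035820) = (28*1 - 501)*(-2189489 + 1035820) = (28 - 501)*(-1153669) = -473*(-1153669) = 545685437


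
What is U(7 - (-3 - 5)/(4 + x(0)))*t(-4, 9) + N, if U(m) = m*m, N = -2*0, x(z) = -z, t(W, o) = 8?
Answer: 648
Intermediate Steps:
N = 0
U(m) = m²
U(7 - (-3 - 5)/(4 + x(0)))*t(-4, 9) + N = (7 - (-3 - 5)/(4 - 1*0))²*8 + 0 = (7 - (-8)/(4 + 0))²*8 + 0 = (7 - (-8)/4)²*8 + 0 = (7 - 1*(-2))²*8 + 0 = (7 + 2)²*8 + 0 = 9²*8 + 0 = 81*8 + 0 = 648 + 0 = 648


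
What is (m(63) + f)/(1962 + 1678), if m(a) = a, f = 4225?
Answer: 536/455 ≈ 1.1780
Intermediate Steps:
(m(63) + f)/(1962 + 1678) = (63 + 4225)/(1962 + 1678) = 4288/3640 = 4288*(1/3640) = 536/455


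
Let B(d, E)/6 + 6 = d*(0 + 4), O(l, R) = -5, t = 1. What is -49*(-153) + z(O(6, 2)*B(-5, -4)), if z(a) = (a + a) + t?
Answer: 9058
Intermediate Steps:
B(d, E) = -36 + 24*d (B(d, E) = -36 + 6*(d*(0 + 4)) = -36 + 6*(d*4) = -36 + 6*(4*d) = -36 + 24*d)
z(a) = 1 + 2*a (z(a) = (a + a) + 1 = 2*a + 1 = 1 + 2*a)
-49*(-153) + z(O(6, 2)*B(-5, -4)) = -49*(-153) + (1 + 2*(-5*(-36 + 24*(-5)))) = 7497 + (1 + 2*(-5*(-36 - 120))) = 7497 + (1 + 2*(-5*(-156))) = 7497 + (1 + 2*780) = 7497 + (1 + 1560) = 7497 + 1561 = 9058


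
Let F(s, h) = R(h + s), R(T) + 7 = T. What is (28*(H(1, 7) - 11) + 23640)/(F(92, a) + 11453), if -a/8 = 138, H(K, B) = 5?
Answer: 3912/1739 ≈ 2.2496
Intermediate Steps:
a = -1104 (a = -8*138 = -1104)
R(T) = -7 + T
F(s, h) = -7 + h + s (F(s, h) = -7 + (h + s) = -7 + h + s)
(28*(H(1, 7) - 11) + 23640)/(F(92, a) + 11453) = (28*(5 - 11) + 23640)/((-7 - 1104 + 92) + 11453) = (28*(-6) + 23640)/(-1019 + 11453) = (-168 + 23640)/10434 = 23472*(1/10434) = 3912/1739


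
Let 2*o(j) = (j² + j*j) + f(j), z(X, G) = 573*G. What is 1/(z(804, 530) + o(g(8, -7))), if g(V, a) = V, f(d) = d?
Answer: 1/303758 ≈ 3.2921e-6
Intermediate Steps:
o(j) = j² + j/2 (o(j) = ((j² + j*j) + j)/2 = ((j² + j²) + j)/2 = (2*j² + j)/2 = (j + 2*j²)/2 = j² + j/2)
1/(z(804, 530) + o(g(8, -7))) = 1/(573*530 + 8*(½ + 8)) = 1/(303690 + 8*(17/2)) = 1/(303690 + 68) = 1/303758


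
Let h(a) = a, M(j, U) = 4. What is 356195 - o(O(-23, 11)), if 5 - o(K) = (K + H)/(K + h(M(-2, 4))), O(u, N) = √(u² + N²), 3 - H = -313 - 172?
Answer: 112911579/317 + 1210*√26/317 ≈ 3.5621e+5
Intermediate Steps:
H = 488 (H = 3 - (-313 - 172) = 3 - 1*(-485) = 3 + 485 = 488)
O(u, N) = √(N² + u²)
o(K) = 5 - (488 + K)/(4 + K) (o(K) = 5 - (K + 488)/(K + 4) = 5 - (488 + K)/(4 + K))
356195 - o(O(-23, 11)) = 356195 - 4*(-117 + √(11² + (-23)²))/(4 + √(11² + (-23)²)) = 356195 - 4*(-117 + √(121 + 529))/(4 + √(121 + 529)) = 356195 - 4*(-117 + √650)/(4 + √650) = 356195 - 4*(-117 + 5*√26)/(4 + 5*√26)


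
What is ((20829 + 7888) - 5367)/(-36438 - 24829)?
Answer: -23350/61267 ≈ -0.38112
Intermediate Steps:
((20829 + 7888) - 5367)/(-36438 - 24829) = (28717 - 5367)/(-61267) = 23350*(-1/61267) = -23350/61267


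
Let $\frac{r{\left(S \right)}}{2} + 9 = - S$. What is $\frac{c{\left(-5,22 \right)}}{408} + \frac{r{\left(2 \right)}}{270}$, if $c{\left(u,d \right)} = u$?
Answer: $- \frac{1721}{18360} \approx -0.093736$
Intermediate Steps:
$r{\left(S \right)} = -18 - 2 S$ ($r{\left(S \right)} = -18 + 2 \left(- S\right) = -18 - 2 S$)
$\frac{c{\left(-5,22 \right)}}{408} + \frac{r{\left(2 \right)}}{270} = - \frac{5}{408} + \frac{-18 - 4}{270} = \left(-5\right) \frac{1}{408} + \left(-18 - 4\right) \frac{1}{270} = - \frac{5}{408} - \frac{11}{135} = - \frac{1721}{18360}$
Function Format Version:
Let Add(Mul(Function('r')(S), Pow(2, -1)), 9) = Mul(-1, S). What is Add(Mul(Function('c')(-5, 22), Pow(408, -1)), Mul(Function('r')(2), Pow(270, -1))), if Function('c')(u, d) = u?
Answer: Rational(-1721, 18360) ≈ -0.093736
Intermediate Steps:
Function('r')(S) = Add(-18, Mul(-2, S)) (Function('r')(S) = Add(-18, Mul(2, Mul(-1, S))) = Add(-18, Mul(-2, S)))
Add(Mul(Function('c')(-5, 22), Pow(408, -1)), Mul(Function('r')(2), Pow(270, -1))) = Add(Mul(-5, Pow(408, -1)), Mul(Add(-18, Mul(-2, 2)), Pow(270, -1))) = Add(Mul(-5, Rational(1, 408)), Mul(Add(-18, -4), Rational(1, 270))) = Add(Rational(-5, 408), Mul(-22, Rational(1, 270))) = Add(Rational(-5, 408), Rational(-11, 135)) = Rational(-1721, 18360)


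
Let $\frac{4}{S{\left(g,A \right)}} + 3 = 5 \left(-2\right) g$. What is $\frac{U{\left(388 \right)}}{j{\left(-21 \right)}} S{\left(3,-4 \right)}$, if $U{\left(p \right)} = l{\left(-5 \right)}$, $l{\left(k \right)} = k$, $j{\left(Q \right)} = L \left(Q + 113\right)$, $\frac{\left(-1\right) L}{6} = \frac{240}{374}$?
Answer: $- \frac{17}{9936} \approx -0.0017109$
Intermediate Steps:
$L = - \frac{720}{187}$ ($L = - 6 \cdot \frac{240}{374} = - 6 \cdot 240 \cdot \frac{1}{374} = \left(-6\right) \frac{120}{187} = - \frac{720}{187} \approx -3.8503$)
$j{\left(Q \right)} = - \frac{81360}{187} - \frac{720 Q}{187}$ ($j{\left(Q \right)} = - \frac{720 \left(Q + 113\right)}{187} = - \frac{720 \left(113 + Q\right)}{187} = - \frac{81360}{187} - \frac{720 Q}{187}$)
$U{\left(p \right)} = -5$
$S{\left(g,A \right)} = \frac{4}{-3 - 10 g}$ ($S{\left(g,A \right)} = \frac{4}{-3 + 5 \left(-2\right) g} = \frac{4}{-3 - 10 g}$)
$\frac{U{\left(388 \right)}}{j{\left(-21 \right)}} S{\left(3,-4 \right)} = - \frac{5}{- \frac{81360}{187} - - \frac{15120}{187}} \left(- \frac{4}{3 + 10 \cdot 3}\right) = - \frac{5}{- \frac{81360}{187} + \frac{15120}{187}} \left(- \frac{4}{3 + 30}\right) = - \frac{5}{- \frac{66240}{187}} \left(- \frac{4}{33}\right) = \left(-5\right) \left(- \frac{187}{66240}\right) \left(\left(-4\right) \frac{1}{33}\right) = \frac{187}{13248} \left(- \frac{4}{33}\right) = - \frac{17}{9936}$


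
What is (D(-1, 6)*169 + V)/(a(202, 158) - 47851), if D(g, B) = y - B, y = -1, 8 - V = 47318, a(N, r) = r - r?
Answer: 48493/47851 ≈ 1.0134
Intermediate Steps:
a(N, r) = 0
V = -47310 (V = 8 - 1*47318 = 8 - 47318 = -47310)
D(g, B) = -1 - B
(D(-1, 6)*169 + V)/(a(202, 158) - 47851) = ((-1 - 1*6)*169 - 47310)/(0 - 47851) = ((-1 - 6)*169 - 47310)/(-47851) = (-7*169 - 47310)*(-1/47851) = (-1183 - 47310)*(-1/47851) = -48493*(-1/47851) = 48493/47851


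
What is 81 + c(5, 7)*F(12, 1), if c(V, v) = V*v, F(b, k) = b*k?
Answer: 501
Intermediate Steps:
81 + c(5, 7)*F(12, 1) = 81 + (5*7)*(12*1) = 81 + 35*12 = 81 + 420 = 501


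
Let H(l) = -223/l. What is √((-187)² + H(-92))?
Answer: √73999533/46 ≈ 187.01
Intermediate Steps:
√((-187)² + H(-92)) = √((-187)² - 223/(-92)) = √(34969 - 223*(-1/92)) = √(34969 + 223/92) = √(3217371/92) = √73999533/46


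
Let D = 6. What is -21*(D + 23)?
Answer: -609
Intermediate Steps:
-21*(D + 23) = -21*(6 + 23) = -21*29 = -609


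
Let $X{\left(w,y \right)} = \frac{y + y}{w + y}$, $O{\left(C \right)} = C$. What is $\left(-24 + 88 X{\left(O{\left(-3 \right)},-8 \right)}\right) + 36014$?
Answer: $36118$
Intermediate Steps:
$X{\left(w,y \right)} = \frac{2 y}{w + y}$
$\left(-24 + 88 X{\left(O{\left(-3 \right)},-8 \right)}\right) + 36014 = \left(-24 + 88 \cdot 2 \left(-8\right) \frac{1}{-3 - 8}\right) + 36014 = \left(-24 + 88 \cdot 2 \left(-8\right) \frac{1}{-11}\right) + 36014 = \left(-24 + 88 \cdot 2 \left(-8\right) \left(- \frac{1}{11}\right)\right) + 36014 = \left(-24 + 88 \cdot \frac{16}{11}\right) + 36014 = \left(-24 + 128\right) + 36014 = 104 + 36014 = 36118$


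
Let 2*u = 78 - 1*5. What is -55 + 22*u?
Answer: 748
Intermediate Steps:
u = 73/2 (u = (78 - 1*5)/2 = (78 - 5)/2 = (½)*73 = 73/2 ≈ 36.500)
-55 + 22*u = -55 + 22*(73/2) = -55 + 803 = 748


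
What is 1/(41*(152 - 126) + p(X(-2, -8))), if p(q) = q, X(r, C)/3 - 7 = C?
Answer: 1/1063 ≈ 0.00094073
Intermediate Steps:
X(r, C) = 21 + 3*C
1/(41*(152 - 126) + p(X(-2, -8))) = 1/(41*(152 - 126) + (21 + 3*(-8))) = 1/(41*26 + (21 - 24)) = 1/(1066 - 3) = 1/1063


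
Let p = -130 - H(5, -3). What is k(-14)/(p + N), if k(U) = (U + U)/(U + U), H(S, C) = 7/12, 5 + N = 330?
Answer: 12/2333 ≈ 0.0051436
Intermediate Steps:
N = 325 (N = -5 + 330 = 325)
H(S, C) = 7/12 (H(S, C) = 7*(1/12) = 7/12)
k(U) = 1 (k(U) = (2*U)/((2*U)) = (2*U)*(1/(2*U)) = 1)
p = -1567/12 (p = -130 - 1*7/12 = -130 - 7/12 = -1567/12 ≈ -130.58)
k(-14)/(p + N) = 1/(-1567/12 + 325) = 1/(2333/12) = (12/2333)*1 = 12/2333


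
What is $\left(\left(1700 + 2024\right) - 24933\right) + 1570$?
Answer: $-19639$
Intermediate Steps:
$\left(\left(1700 + 2024\right) - 24933\right) + 1570 = \left(3724 - 24933\right) + 1570 = -21209 + 1570 = -19639$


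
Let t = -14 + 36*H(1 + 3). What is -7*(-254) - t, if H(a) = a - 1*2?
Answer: 1720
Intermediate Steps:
H(a) = -2 + a (H(a) = a - 2 = -2 + a)
t = 58 (t = -14 + 36*(-2 + (1 + 3)) = -14 + 36*(-2 + 4) = -14 + 36*2 = -14 + 72 = 58)
-7*(-254) - t = -7*(-254) - 1*58 = 1778 - 58 = 1720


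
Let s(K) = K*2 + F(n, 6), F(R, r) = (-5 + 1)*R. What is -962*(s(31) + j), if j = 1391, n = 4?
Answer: -1382394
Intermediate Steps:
F(R, r) = -4*R
s(K) = -16 + 2*K (s(K) = K*2 - 4*4 = 2*K - 16 = -16 + 2*K)
-962*(s(31) + j) = -962*((-16 + 2*31) + 1391) = -962*((-16 + 62) + 1391) = -962*(46 + 1391) = -962*1437 = -1382394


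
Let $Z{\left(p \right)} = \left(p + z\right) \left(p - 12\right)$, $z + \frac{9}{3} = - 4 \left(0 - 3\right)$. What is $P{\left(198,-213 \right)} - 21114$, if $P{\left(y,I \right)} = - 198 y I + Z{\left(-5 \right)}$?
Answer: $8329270$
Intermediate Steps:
$z = 9$ ($z = -3 - 4 \left(0 - 3\right) = -3 - -12 = -3 + 12 = 9$)
$Z{\left(p \right)} = \left(-12 + p\right) \left(9 + p\right)$ ($Z{\left(p \right)} = \left(p + 9\right) \left(p - 12\right) = \left(9 + p\right) \left(p - 12\right) = \left(9 + p\right) \left(-12 + p\right) = \left(-12 + p\right) \left(9 + p\right)$)
$P{\left(y,I \right)} = -68 - 198 I y$ ($P{\left(y,I \right)} = - 198 y I - \left(93 - 25\right) = - 198 I y + \left(-108 + 25 + 15\right) = - 198 I y - 68 = -68 - 198 I y$)
$P{\left(198,-213 \right)} - 21114 = \left(-68 - \left(-42174\right) 198\right) - 21114 = \left(-68 + 8350452\right) - 21114 = 8350384 - 21114 = 8329270$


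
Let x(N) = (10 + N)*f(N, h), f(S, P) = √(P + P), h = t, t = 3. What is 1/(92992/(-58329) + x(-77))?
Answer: 2712065184/45814076513515 - 227952240147*√6/91628153027030 ≈ -0.0060346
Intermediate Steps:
h = 3
f(S, P) = √2*√P (f(S, P) = √(2*P) = √2*√P)
x(N) = √6*(10 + N) (x(N) = (10 + N)*(√2*√3) = (10 + N)*√6 = √6*(10 + N))
1/(92992/(-58329) + x(-77)) = 1/(92992/(-58329) + √6*(10 - 77)) = 1/(92992*(-1/58329) + √6*(-67)) = 1/(-92992/58329 - 67*√6)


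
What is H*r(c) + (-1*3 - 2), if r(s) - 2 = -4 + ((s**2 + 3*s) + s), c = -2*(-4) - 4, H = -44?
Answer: -1325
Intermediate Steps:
c = 4 (c = 8 - 4 = 4)
r(s) = -2 + s**2 + 4*s (r(s) = 2 + (-4 + ((s**2 + 3*s) + s)) = 2 + (-4 + (s**2 + 4*s)) = 2 + (-4 + s**2 + 4*s) = -2 + s**2 + 4*s)
H*r(c) + (-1*3 - 2) = -44*(-2 + 4**2 + 4*4) + (-1*3 - 2) = -44*(-2 + 16 + 16) + (-3 - 2) = -44*30 - 5 = -1320 - 5 = -1325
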